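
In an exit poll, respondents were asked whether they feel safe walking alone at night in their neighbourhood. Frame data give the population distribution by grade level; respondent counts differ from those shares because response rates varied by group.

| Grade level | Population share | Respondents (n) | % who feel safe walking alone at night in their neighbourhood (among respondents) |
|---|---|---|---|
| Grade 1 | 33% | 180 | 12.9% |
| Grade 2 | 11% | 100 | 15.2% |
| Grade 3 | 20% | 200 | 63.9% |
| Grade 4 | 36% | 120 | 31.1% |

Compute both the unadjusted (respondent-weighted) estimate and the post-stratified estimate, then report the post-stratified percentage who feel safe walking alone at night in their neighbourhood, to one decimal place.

29.9%

Unadjusted (pooled respondent) estimate weights by respondent counts:
  (180/600)×12.9 + (100/600)×15.2 + (200/600)×63.9 + (120/600)×31.1 = 33.9233%
Post-stratifying to population shares instead:
  0.33×12.9 + 0.11×15.2 + 0.2×63.9 + 0.36×31.1 = 29.905%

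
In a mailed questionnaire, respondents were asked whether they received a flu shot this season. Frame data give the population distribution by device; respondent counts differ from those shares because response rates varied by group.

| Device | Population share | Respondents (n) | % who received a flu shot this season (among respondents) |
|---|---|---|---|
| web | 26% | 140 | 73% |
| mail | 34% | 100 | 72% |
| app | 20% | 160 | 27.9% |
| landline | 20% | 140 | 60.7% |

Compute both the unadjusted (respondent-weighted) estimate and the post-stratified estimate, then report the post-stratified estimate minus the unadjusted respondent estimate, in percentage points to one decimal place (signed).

+4.9 percentage points

Unadjusted (pooled respondent) estimate weights by respondent counts:
  (140/540)×73 + (100/540)×72 + (160/540)×27.9 + (140/540)×60.7 = 56.263%
Post-stratified estimate weights by population shares:
  0.26×73 + 0.34×72 + 0.2×27.9 + 0.2×60.7 = 61.18%
Difference = 61.18 − 56.263 = 4.917 pp.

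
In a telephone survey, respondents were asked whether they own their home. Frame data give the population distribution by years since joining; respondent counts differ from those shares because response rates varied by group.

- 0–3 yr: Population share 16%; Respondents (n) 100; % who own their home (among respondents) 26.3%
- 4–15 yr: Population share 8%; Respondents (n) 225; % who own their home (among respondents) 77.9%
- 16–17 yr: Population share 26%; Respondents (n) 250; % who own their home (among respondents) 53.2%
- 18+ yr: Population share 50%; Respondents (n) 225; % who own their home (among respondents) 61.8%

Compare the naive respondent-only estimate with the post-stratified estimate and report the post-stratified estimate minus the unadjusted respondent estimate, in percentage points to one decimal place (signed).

-4.0 percentage points

Naive respondent-only estimate (weights = respondent counts):
  (100/800)×26.3 + (225/800)×77.9 + (250/800)×53.2 + (225/800)×61.8 = 59.2031%
Reweighting by population years since joining shares:
  0.16×26.3 + 0.08×77.9 + 0.26×53.2 + 0.5×61.8 = 55.172%
Difference = 55.172 − 59.2031 = -4.0311 pp.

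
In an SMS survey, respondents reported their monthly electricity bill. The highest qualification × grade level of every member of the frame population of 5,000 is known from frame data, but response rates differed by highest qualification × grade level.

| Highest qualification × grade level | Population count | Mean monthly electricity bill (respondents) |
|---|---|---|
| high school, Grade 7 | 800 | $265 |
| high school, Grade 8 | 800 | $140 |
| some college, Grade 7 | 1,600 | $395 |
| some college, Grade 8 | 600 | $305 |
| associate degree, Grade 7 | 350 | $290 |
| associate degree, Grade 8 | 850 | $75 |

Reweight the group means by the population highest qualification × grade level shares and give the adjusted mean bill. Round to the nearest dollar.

Weight each group's respondent value by its population share:
  high school, Grade 7: (800/5,000) × 265 = 42.4
  high school, Grade 8: (800/5,000) × 140 = 22.4
  some college, Grade 7: (1,600/5,000) × 395 = 126.4
  some college, Grade 8: (600/5,000) × 305 = 36.6
  associate degree, Grade 7: (350/5,000) × 290 = 20.3
  associate degree, Grade 8: (850/5,000) × 75 = 12.75
Post-stratified estimate = 260.85 → $261.

$261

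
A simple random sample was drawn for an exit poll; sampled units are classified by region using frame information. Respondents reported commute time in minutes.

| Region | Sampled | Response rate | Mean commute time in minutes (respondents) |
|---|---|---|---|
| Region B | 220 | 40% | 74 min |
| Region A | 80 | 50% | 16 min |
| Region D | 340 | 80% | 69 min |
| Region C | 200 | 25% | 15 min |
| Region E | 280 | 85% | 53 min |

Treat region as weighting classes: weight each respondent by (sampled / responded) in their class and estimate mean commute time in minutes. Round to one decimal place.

With weight = n_sampled/n_responded per class, the weighted class total is n_sampled:
  Region B: 220 × 74 = 16,280
  Region A: 80 × 16 = 1280
  Region D: 340 × 69 = 23,460
  Region C: 200 × 15 = 3000
  Region E: 280 × 53 = 14,840
Adjusted estimate = 58,860 / 1,120 = 52.5536 → 52.6.

52.6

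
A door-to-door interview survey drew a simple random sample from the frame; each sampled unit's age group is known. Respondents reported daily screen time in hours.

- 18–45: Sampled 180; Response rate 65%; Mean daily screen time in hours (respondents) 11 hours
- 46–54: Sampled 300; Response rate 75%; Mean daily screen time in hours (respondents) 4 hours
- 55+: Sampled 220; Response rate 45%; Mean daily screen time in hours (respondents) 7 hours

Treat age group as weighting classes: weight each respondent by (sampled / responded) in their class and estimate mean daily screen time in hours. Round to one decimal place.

6.7

Inverse-response-rate weighting restores each class to its sampled count, so class totals weight by n_sampled:
  18–45: 180 × 11 = 1980
  46–54: 300 × 4 = 1200
  55+: 220 × 7 = 1540
Adjusted estimate = 4720 / 700 = 6.74286 → 6.7.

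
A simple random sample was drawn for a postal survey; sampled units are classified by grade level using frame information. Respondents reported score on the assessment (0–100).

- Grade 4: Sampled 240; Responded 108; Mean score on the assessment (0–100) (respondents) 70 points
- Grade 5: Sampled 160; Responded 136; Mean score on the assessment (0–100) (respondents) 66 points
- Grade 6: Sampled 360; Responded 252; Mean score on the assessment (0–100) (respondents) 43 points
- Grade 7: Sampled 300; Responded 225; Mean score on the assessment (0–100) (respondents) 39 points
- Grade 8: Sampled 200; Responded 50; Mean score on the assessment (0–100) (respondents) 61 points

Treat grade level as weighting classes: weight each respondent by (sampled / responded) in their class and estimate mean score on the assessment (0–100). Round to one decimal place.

Class response rates: Grade 4 108/240 = 45%, Grade 5 136/160 = 85%, Grade 6 252/360 = 70%, Grade 7 225/300 = 75%, Grade 8 50/200 = 25%.
Weighting each respondent by the inverse class response rate inflates each class back to its sampled size, so the class weight is n_sampled:
  Grade 4: 240 × 70 = 16,800
  Grade 5: 160 × 66 = 10,560
  Grade 6: 360 × 43 = 15,480
  Grade 7: 300 × 39 = 11,700
  Grade 8: 200 × 61 = 12,200
Adjusted estimate = 66,740 / 1,260 = 52.9683 → 53.0.

53.0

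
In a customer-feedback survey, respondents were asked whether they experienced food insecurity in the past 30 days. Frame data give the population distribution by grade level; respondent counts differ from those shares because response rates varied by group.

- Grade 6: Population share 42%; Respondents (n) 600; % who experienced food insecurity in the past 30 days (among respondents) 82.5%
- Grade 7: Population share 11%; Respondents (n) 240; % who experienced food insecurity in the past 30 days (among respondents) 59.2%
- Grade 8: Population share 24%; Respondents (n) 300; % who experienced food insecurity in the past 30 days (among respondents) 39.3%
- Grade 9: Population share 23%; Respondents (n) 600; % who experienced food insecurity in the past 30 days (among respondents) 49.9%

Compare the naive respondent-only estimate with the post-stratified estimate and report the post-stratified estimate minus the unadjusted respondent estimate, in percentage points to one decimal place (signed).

+1.5 percentage points

Unadjusted (pooled respondent) estimate weights by respondent counts:
  (600/1740)×82.5 + (240/1740)×59.2 + (300/1740)×39.3 + (600/1740)×49.9 = 60.5966%
Post-stratifying to population shares instead:
  0.42×82.5 + 0.11×59.2 + 0.24×39.3 + 0.23×49.9 = 62.071%
Difference = 62.071 − 60.5966 = 1.4744 pp.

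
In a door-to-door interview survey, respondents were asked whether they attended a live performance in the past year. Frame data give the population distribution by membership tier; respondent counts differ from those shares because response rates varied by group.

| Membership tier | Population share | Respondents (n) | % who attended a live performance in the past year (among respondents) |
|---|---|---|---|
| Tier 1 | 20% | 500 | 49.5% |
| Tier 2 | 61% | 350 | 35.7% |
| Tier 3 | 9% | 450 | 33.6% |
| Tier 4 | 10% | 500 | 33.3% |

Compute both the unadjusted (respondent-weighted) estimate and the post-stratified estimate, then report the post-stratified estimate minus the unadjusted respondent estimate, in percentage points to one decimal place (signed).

-0.3 percentage points

Without adjustment, the pooled respondent share is:
  (500/1800)×49.5 + (350/1800)×35.7 + (450/1800)×33.6 + (500/1800)×33.3 = 38.3417%
Post-stratified estimate weights by population shares:
  0.2×49.5 + 0.61×35.7 + 0.09×33.6 + 0.1×33.3 = 38.031%
Difference = 38.031 − 38.3417 = -0.3107 pp.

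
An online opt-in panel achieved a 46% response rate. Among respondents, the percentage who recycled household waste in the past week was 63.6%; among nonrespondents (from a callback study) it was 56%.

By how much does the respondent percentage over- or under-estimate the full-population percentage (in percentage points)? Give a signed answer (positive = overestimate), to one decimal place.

Nonresponse fraction = 1 − 0.46 = 0.54.
Bias = (nonresponse fraction) × (respondent percentage − nonrespondent percentage)
     = 0.54 × (63.6 − 56) = 0.54 × 7.6 = 4.104.

+4.1 percentage points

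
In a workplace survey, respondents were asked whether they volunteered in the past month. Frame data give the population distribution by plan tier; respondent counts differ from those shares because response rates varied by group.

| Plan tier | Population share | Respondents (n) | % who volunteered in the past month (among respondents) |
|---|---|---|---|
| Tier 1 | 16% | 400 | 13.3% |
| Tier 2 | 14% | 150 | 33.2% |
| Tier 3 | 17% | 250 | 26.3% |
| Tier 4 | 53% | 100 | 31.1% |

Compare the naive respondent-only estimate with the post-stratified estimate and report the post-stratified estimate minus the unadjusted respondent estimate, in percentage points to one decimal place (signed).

+5.5 percentage points

Unadjusted (pooled respondent) estimate weights by respondent counts:
  (400/900)×13.3 + (150/900)×33.2 + (250/900)×26.3 + (100/900)×31.1 = 22.2056%
Post-stratified estimate weights by population shares:
  0.16×13.3 + 0.14×33.2 + 0.17×26.3 + 0.53×31.1 = 27.73%
Difference = 27.73 − 22.2056 = 5.5244 pp.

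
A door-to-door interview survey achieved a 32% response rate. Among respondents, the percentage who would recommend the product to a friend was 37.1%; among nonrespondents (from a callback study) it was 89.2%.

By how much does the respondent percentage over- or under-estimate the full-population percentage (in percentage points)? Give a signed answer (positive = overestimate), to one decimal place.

Nonresponse fraction = 1 − 0.32 = 0.68.
Bias = (nonresponse fraction) × (respondent percentage − nonrespondent percentage)
     = 0.68 × (37.1 − 89.2) = 0.68 × -52.1 = -35.428.

-35.4 percentage points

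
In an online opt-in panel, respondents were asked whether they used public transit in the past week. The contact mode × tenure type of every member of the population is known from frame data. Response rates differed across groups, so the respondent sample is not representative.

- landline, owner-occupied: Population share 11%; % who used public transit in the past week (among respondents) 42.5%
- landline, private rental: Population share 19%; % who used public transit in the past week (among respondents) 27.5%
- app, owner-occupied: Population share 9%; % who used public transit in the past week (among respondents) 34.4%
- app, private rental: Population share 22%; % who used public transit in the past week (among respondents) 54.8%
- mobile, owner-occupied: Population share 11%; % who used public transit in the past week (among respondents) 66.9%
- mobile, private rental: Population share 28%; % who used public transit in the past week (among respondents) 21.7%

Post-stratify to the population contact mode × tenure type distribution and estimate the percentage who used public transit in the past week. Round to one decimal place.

38.5%

Weight each group's respondent value by its population share:
  landline, owner-occupied: 0.11 × 42.5 = 4.675
  landline, private rental: 0.19 × 27.5 = 5.225
  app, owner-occupied: 0.09 × 34.4 = 3.096
  app, private rental: 0.22 × 54.8 = 12.056
  mobile, owner-occupied: 0.11 × 66.9 = 7.359
  mobile, private rental: 0.28 × 21.7 = 6.076
Post-stratified estimate = 38.487 → 38.5%.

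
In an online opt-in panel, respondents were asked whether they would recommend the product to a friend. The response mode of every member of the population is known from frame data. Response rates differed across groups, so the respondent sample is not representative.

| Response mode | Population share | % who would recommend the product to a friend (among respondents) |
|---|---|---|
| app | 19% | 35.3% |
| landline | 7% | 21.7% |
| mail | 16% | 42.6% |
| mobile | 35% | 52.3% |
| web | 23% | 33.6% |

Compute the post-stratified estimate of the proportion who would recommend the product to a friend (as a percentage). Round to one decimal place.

Post-stratification weights by population share, not respondent share:
  app: 0.19 × 35.3 = 6.707
  landline: 0.07 × 21.7 = 1.519
  mail: 0.16 × 42.6 = 6.816
  mobile: 0.35 × 52.3 = 18.305
  web: 0.23 × 33.6 = 7.728
Post-stratified estimate = 41.075 → 41.1%.

41.1%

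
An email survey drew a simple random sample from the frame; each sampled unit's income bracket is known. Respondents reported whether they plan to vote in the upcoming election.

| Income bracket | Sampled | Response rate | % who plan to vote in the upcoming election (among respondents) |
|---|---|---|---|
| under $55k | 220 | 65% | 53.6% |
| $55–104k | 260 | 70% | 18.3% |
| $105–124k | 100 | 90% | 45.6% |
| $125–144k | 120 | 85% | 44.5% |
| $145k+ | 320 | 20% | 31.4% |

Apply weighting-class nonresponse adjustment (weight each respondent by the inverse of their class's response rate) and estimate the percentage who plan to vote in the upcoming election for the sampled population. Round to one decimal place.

35.8%

With weight = n_sampled/n_responded per class, the weighted class total is n_sampled:
  under $55k: 220 × 53.6 = 11,792
  $55–104k: 260 × 18.3 = 4758
  $105–124k: 100 × 45.6 = 4560
  $125–144k: 120 × 44.5 = 5340
  $145k+: 320 × 31.4 = 10,048
Adjusted estimate = 36,498 / 1,020 = 35.7824 → 35.8%.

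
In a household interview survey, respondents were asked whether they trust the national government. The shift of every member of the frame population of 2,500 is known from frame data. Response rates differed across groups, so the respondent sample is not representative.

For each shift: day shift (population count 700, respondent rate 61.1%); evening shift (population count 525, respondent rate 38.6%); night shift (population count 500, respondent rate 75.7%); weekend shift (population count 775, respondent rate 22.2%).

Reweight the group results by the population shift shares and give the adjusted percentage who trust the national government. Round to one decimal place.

47.2%

Reweight to the known shift distribution:
  day shift: (700/2,500) × 61.1 = 17.108
  evening shift: (525/2,500) × 38.6 = 8.106
  night shift: (500/2,500) × 75.7 = 15.14
  weekend shift: (775/2,500) × 22.2 = 6.882
Post-stratified estimate = 47.236 → 47.2%.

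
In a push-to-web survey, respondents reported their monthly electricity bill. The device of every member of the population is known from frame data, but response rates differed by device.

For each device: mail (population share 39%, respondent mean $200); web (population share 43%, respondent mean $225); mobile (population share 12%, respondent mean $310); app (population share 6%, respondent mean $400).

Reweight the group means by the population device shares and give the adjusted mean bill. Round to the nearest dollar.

Weight each group's respondent value by its population share:
  mail: 0.39 × 200 = 78
  web: 0.43 × 225 = 96.75
  mobile: 0.12 × 310 = 37.2
  app: 0.06 × 400 = 24
Post-stratified estimate = 235.95 → $236.

$236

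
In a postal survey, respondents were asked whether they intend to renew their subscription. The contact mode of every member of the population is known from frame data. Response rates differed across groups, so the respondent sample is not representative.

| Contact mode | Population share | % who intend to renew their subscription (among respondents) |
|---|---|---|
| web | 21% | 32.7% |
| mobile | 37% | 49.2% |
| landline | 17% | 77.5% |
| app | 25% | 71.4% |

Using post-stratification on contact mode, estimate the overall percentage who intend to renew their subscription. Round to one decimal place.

56.1%

Post-stratification weights by population share, not respondent share:
  web: 0.21 × 32.7 = 6.867
  mobile: 0.37 × 49.2 = 18.204
  landline: 0.17 × 77.5 = 13.175
  app: 0.25 × 71.4 = 17.85
Post-stratified estimate = 56.096 → 56.1%.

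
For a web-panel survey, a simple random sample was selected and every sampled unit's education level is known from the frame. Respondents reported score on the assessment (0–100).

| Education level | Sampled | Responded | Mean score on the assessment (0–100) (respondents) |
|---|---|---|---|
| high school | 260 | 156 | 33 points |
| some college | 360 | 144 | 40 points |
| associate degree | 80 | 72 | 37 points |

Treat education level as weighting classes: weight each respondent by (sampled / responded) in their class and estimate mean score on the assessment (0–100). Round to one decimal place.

Response rates by class: high school 156/260 = 60%, some college 144/360 = 40%, associate degree 72/80 = 90%.
Weighting each respondent by the inverse class response rate inflates each class back to its sampled size, so the class weight is n_sampled:
  high school: 260 × 33 = 8580
  some college: 360 × 40 = 14,400
  associate degree: 80 × 37 = 2960
Adjusted estimate = 25,940 / 700 = 37.0571 → 37.1.

37.1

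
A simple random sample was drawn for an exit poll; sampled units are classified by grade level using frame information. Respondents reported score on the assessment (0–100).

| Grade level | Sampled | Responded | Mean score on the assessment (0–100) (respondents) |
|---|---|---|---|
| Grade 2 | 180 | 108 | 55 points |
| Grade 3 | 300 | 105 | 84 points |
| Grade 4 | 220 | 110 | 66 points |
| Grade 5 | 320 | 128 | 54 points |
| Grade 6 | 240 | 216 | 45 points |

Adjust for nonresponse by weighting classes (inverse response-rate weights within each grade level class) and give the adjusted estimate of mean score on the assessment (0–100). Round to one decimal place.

61.7

Response rates by class: Grade 2 108/180 = 60%, Grade 3 105/300 = 35%, Grade 4 110/220 = 50%, Grade 5 128/320 = 40%, Grade 6 216/240 = 90%.
With weight = n_sampled/n_responded per class, the weighted class total is n_sampled:
  Grade 2: 180 × 55 = 9900
  Grade 3: 300 × 84 = 25,200
  Grade 4: 220 × 66 = 14,520
  Grade 5: 320 × 54 = 17,280
  Grade 6: 240 × 45 = 10,800
Adjusted estimate = 77,700 / 1,260 = 61.6667 → 61.7.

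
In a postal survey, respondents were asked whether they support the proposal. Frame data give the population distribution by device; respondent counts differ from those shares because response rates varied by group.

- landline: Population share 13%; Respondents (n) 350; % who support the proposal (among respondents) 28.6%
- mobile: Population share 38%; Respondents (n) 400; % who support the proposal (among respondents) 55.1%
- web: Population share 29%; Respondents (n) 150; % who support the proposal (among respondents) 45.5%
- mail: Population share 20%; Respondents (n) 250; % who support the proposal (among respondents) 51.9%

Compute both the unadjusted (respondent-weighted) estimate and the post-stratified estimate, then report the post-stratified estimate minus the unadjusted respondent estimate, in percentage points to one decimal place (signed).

Without adjustment, the pooled respondent share is:
  (350/1150)×28.6 + (400/1150)×55.1 + (150/1150)×45.5 + (250/1150)×51.9 = 45.087%
Post-stratifying to population shares instead:
  0.13×28.6 + 0.38×55.1 + 0.29×45.5 + 0.2×51.9 = 48.231%
Difference = 48.231 − 45.087 = 3.144 pp.

+3.1 percentage points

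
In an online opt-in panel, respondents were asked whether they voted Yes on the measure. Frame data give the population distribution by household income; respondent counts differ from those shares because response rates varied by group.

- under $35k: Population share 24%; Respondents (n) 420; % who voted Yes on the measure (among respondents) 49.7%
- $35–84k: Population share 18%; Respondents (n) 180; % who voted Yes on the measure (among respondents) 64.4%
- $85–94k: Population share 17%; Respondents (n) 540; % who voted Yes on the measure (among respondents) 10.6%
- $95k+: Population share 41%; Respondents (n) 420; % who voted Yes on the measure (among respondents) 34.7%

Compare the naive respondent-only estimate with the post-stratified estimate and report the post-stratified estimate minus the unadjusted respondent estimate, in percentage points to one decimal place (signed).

Naive respondent-only estimate (weights = respondent counts):
  (420/1560)×49.7 + (180/1560)×64.4 + (540/1560)×10.6 + (420/1560)×34.7 = 33.8231%
Post-stratified estimate weights by population shares:
  0.24×49.7 + 0.18×64.4 + 0.17×10.6 + 0.41×34.7 = 39.549%
Difference = 39.549 − 33.8231 = 5.7259 pp.

+5.7 percentage points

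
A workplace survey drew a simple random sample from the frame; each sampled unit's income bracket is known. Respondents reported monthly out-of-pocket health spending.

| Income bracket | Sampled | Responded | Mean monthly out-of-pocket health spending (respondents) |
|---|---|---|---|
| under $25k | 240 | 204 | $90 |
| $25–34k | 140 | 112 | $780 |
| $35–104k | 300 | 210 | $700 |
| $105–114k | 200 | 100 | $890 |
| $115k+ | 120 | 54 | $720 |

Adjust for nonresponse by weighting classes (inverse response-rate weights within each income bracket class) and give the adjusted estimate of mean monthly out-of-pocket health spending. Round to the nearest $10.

$610

Class response rates: under $25k 204/240 = 85%, $25–34k 112/140 = 80%, $35–104k 210/300 = 70%, $105–114k 100/200 = 50%, $115k+ 54/120 = 45%.
With weight = n_sampled/n_responded per class, the weighted class total is n_sampled:
  under $25k: 240 × 90 = 21,600
  $25–34k: 140 × 780 = 109,200
  $35–104k: 300 × 700 = 210,000
  $105–114k: 200 × 890 = 178,000
  $115k+: 120 × 720 = 86,400
Adjusted estimate = 605,200 / 1,000 = 605.2 → $610.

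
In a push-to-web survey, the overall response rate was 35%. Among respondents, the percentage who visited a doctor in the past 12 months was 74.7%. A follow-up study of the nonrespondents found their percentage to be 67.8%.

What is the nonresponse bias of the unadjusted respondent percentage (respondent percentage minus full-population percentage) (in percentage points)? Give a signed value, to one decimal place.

+4.5 percentage points

Nonresponse fraction = 1 − 0.35 = 0.65.
Bias = (nonresponse fraction) × (respondent percentage − nonrespondent percentage)
     = 0.65 × (74.7 − 67.8) = 0.65 × 6.9 = 4.485.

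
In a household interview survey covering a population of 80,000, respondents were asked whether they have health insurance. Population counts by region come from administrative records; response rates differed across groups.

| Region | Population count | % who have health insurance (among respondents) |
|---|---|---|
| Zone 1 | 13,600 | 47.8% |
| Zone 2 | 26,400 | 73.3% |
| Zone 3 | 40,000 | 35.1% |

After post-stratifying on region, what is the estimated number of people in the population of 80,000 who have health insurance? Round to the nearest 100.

39,900

Apply each group's respondent rate to its population count:
  Zone 1: 13,600 × 47.8% = 6500.8
  Zone 2: 26,400 × 73.3% = 19351.2
  Zone 3: 40,000 × 35.1% = 14,040
Estimated total = 39,892 → 39,900.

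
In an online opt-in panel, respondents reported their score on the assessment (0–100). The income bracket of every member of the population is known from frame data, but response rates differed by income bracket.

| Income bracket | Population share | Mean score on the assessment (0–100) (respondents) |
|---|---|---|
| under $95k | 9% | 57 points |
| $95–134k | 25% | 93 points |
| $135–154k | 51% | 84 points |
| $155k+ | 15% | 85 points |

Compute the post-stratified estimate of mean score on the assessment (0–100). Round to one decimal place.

84.0

Each cell contributes population-share × respondent value:
  under $95k: 0.09 × 57 = 5.13
  $95–134k: 0.25 × 93 = 23.25
  $135–154k: 0.51 × 84 = 42.84
  $155k+: 0.15 × 85 = 12.75
Post-stratified estimate = 83.97 → 84.0.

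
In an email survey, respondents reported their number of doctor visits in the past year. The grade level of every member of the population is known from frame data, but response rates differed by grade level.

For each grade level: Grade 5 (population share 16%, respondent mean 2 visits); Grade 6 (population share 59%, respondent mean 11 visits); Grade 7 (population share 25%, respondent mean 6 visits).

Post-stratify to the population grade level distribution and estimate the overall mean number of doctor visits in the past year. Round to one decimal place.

Reweight to the known grade level distribution:
  Grade 5: 0.16 × 2 = 0.32
  Grade 6: 0.59 × 11 = 6.49
  Grade 7: 0.25 × 6 = 1.5
Post-stratified estimate = 8.31 → 8.3.

8.3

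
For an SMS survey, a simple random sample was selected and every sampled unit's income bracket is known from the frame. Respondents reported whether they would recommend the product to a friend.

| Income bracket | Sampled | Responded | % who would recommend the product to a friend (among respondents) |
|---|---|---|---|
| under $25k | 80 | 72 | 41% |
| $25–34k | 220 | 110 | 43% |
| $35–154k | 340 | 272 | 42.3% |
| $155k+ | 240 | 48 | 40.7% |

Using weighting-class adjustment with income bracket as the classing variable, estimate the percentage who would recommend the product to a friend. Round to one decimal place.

41.9%

Response rates by class: under $25k 72/80 = 90%, $25–34k 110/220 = 50%, $35–154k 272/340 = 80%, $155k+ 48/240 = 20%.
Weighting each respondent by the inverse class response rate inflates each class back to its sampled size, so the class weight is n_sampled:
  under $25k: 80 × 41 = 3280
  $25–34k: 220 × 43 = 9460
  $35–154k: 340 × 42.3 = 14382
  $155k+: 240 × 40.7 = 9768
Adjusted estimate = 36,890 / 880 = 41.9205 → 41.9%.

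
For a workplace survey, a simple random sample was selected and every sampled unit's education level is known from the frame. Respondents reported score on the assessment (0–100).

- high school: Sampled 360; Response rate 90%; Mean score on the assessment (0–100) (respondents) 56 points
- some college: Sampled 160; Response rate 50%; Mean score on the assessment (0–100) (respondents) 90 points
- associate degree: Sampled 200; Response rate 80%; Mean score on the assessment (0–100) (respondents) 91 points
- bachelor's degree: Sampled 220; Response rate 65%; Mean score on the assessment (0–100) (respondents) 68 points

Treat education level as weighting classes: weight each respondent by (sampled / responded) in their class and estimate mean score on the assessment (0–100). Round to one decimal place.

Each respondent's weight = sampled/responded in their class; summing within a class gives n_sampled, so:
  high school: 360 × 56 = 20,160
  some college: 160 × 90 = 14,400
  associate degree: 200 × 91 = 18,200
  bachelor's degree: 220 × 68 = 14,960
Adjusted estimate = 67,720 / 940 = 72.0426 → 72.0.

72.0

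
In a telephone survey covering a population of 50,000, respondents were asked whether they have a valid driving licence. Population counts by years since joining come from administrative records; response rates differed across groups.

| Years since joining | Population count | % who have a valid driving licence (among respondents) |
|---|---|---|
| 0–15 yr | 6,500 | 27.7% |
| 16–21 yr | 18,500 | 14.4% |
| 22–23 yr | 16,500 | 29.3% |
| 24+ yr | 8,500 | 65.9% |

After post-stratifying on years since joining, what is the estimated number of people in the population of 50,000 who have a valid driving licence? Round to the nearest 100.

Apply each group's respondent rate to its population count:
  0–15 yr: 6,500 × 27.7% = 1800.5
  16–21 yr: 18,500 × 14.4% = 2664
  22–23 yr: 16,500 × 29.3% = 4834.5
  24+ yr: 8,500 × 65.9% = 5601.5
Estimated total = 14900.5 → 14,900.

14,900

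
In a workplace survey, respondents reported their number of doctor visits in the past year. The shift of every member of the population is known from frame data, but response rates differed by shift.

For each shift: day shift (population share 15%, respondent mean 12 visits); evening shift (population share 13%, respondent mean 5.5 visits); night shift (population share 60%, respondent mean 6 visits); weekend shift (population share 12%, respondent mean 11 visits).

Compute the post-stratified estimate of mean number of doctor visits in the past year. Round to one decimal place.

Weight each group's respondent value by its population share:
  day shift: 0.15 × 12 = 1.8
  evening shift: 0.13 × 5.5 = 0.715
  night shift: 0.6 × 6 = 3.6
  weekend shift: 0.12 × 11 = 1.32
Post-stratified estimate = 7.435 → 7.4.

7.4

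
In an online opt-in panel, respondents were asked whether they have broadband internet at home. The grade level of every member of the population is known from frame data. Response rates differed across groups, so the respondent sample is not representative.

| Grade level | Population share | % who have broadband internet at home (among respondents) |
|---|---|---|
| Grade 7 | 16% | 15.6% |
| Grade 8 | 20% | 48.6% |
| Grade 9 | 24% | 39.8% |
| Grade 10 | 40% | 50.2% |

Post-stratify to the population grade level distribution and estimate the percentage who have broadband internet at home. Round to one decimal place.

41.8%

Each cell contributes population-share × respondent value:
  Grade 7: 0.16 × 15.6 = 2.496
  Grade 8: 0.2 × 48.6 = 9.72
  Grade 9: 0.24 × 39.8 = 9.552
  Grade 10: 0.4 × 50.2 = 20.08
Post-stratified estimate = 41.848 → 41.8%.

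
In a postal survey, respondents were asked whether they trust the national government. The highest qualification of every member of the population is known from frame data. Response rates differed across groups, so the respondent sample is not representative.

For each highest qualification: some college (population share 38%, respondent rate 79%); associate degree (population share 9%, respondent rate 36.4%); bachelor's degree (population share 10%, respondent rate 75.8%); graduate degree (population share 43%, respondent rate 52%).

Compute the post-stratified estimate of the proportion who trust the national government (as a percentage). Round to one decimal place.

63.2%

Reweight to the known highest qualification distribution:
  some college: 0.38 × 79 = 30.02
  associate degree: 0.09 × 36.4 = 3.276
  bachelor's degree: 0.1 × 75.8 = 7.58
  graduate degree: 0.43 × 52 = 22.36
Post-stratified estimate = 63.236 → 63.2%.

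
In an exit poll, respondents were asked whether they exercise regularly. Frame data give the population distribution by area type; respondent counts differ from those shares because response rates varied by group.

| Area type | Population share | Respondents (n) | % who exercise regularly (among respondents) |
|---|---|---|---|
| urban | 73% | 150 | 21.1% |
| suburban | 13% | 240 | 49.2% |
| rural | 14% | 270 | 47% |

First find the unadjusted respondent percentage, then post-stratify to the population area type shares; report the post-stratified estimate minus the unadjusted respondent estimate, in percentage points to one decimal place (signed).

-13.5 percentage points

Naive respondent-only estimate (weights = respondent counts):
  (150/660)×21.1 + (240/660)×49.2 + (270/660)×47 = 41.9136%
Reweighting by population area type shares:
  0.73×21.1 + 0.13×49.2 + 0.14×47 = 28.379%
Difference = 28.379 − 41.9136 = -13.5346 pp.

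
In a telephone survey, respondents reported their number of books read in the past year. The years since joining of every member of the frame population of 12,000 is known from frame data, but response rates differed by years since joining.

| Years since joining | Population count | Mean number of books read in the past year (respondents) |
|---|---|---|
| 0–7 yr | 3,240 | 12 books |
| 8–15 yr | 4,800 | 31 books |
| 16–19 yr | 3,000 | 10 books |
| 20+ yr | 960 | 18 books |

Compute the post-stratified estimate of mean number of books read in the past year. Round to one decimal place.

Each cell contributes population-share × respondent value:
  0–7 yr: (3,240/12,000) × 12 = 3.24
  8–15 yr: (4,800/12,000) × 31 = 12.4
  16–19 yr: (3,000/12,000) × 10 = 2.5
  20+ yr: (960/12,000) × 18 = 1.44
Post-stratified estimate = 19.58 → 19.6.

19.6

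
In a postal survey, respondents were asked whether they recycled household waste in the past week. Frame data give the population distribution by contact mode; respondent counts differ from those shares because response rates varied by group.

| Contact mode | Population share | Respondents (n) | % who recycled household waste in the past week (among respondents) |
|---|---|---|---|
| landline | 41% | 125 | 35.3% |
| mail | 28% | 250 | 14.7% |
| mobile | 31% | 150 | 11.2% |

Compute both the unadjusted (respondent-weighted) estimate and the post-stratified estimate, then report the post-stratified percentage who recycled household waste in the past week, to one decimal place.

Naive respondent-only estimate (weights = respondent counts):
  (125/525)×35.3 + (250/525)×14.7 + (150/525)×11.2 = 18.6048%
Post-stratifying to population shares instead:
  0.41×35.3 + 0.28×14.7 + 0.31×11.2 = 22.061%

22.1%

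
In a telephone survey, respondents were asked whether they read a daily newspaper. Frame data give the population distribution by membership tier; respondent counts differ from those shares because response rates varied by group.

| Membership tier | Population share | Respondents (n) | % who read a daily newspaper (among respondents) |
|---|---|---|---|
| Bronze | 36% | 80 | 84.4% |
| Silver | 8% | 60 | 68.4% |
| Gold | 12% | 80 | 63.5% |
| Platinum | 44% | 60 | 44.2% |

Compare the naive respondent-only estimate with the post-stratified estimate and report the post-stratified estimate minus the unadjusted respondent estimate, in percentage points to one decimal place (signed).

Unadjusted (pooled respondent) estimate weights by respondent counts:
  (80/280)×84.4 + (60/280)×68.4 + (80/280)×63.5 + (60/280)×44.2 = 66.3857%
Reweighting by population membership tier shares:
  0.36×84.4 + 0.08×68.4 + 0.12×63.5 + 0.44×44.2 = 62.924%
Difference = 62.924 − 66.3857 = -3.4617 pp.

-3.5 percentage points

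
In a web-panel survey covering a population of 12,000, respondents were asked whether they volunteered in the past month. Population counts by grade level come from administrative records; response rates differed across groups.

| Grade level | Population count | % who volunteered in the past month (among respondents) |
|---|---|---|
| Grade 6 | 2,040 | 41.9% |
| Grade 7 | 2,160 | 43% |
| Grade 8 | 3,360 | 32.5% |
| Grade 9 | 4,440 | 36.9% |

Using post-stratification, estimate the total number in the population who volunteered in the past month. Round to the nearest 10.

Estimated count per cell = population count × respondent percentage:
  Grade 6: 2,040 × 41.9% = 854.76
  Grade 7: 2,160 × 43% = 928.8
  Grade 8: 3,360 × 32.5% = 1092
  Grade 9: 4,440 × 36.9% = 1638.36
Estimated total = 4513.92 → 4,510.

4,510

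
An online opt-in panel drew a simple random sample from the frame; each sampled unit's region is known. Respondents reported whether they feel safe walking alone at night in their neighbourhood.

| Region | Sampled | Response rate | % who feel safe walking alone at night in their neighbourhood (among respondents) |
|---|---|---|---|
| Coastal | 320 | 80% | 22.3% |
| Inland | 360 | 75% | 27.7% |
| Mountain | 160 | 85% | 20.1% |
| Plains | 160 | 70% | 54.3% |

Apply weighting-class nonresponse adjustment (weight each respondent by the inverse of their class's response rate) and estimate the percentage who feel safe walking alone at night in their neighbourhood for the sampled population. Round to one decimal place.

29.0%

Inverse-response-rate weighting restores each class to its sampled count, so class totals weight by n_sampled:
  Coastal: 320 × 22.3 = 7136
  Inland: 360 × 27.7 = 9972
  Mountain: 160 × 20.1 = 3216
  Plains: 160 × 54.3 = 8688
Adjusted estimate = 29,012 / 1,000 = 29.012 → 29.0%.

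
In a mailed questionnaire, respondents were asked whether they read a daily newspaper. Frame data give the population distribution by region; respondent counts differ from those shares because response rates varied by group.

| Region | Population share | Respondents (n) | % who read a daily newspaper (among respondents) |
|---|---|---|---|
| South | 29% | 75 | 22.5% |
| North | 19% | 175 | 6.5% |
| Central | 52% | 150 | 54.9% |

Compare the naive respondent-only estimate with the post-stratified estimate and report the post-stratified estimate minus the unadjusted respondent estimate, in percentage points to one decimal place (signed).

+8.7 percentage points

Naive respondent-only estimate (weights = respondent counts):
  (75/400)×22.5 + (175/400)×6.5 + (150/400)×54.9 = 27.65%
Reweighting by population region shares:
  0.29×22.5 + 0.19×6.5 + 0.52×54.9 = 36.308%
Difference = 36.308 − 27.65 = 8.658 pp.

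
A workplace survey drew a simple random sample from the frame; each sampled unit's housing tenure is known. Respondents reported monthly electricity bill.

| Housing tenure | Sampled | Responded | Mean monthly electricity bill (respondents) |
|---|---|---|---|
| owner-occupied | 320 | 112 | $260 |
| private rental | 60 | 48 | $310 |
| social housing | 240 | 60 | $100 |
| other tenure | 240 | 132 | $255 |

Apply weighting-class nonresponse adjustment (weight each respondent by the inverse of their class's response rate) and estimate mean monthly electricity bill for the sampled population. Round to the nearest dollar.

Class response rates: owner-occupied 112/320 = 35%, private rental 48/60 = 80%, social housing 60/240 = 25%, other tenure 132/240 = 55%.
Inverse-response-rate weighting restores each class to its sampled count, so class totals weight by n_sampled:
  owner-occupied: 320 × 260 = 83,200
  private rental: 60 × 310 = 18,600
  social housing: 240 × 100 = 24,000
  other tenure: 240 × 255 = 61,200
Adjusted estimate = 187,000 / 860 = 217.442 → $217.

$217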